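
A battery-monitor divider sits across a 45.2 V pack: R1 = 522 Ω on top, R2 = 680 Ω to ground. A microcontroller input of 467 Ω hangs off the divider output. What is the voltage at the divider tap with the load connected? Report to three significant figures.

The load sits in parallel with R2: R2‖R_L = (680 × 467) / (680 + 467) = 276.9 Ω.
V_out = 45.2 × 276.9 / (522 + 276.9) = 45.2 × 276.9/798.9 = 15.7 V.

V_out ≈ 15.7 V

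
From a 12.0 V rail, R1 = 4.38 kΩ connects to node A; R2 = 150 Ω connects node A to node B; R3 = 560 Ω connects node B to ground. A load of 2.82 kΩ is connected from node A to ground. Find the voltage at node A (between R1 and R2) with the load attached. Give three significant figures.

Below node A the series string R2+R3 = 710.0 Ω sits in parallel with the 2820 Ω load: 567.2 Ω.
V_A = 12.0 × 567.2/(4380 + 567.2) = 1.38 V.

V ≈ 1.38 V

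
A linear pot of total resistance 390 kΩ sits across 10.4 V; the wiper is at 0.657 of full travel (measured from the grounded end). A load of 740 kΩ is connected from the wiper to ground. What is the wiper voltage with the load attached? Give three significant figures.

The wiper splits the pot into (1−α)R = 133.8 kΩ above and αR = 256.2 kΩ below.
Lower section ‖ load = 190.3 kΩ.
V_wiper = 10.4 × 190.3/(133.8 + 190.3) = 6.11 V.

V ≈ 6.11 V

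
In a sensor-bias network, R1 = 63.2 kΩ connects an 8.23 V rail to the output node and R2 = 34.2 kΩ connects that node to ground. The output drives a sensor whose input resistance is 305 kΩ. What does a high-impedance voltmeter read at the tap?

V_out ≈ 2.69 V

The load sits in parallel with R2: R2‖R_L = (34.2 × 305) / (34.2 + 305) = 30.75 kΩ.
V_out = 8.23 × 30.75 / (63.2 + 30.75) = 8.23 × 30.75/93.95 = 2.69 V.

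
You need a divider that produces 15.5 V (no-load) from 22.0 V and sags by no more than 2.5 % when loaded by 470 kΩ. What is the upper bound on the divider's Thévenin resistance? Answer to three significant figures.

R_th ≤ 12.1 kΩ

Loading drop = R_th/(R_th + R_L) ≤ 0.0250, so R_th ≤ R_L · ε/(1−ε) = 470 kΩ × 0.0250/0.9750 = 12.1 kΩ.
(Any R1, R2 with R2/(R1+R2) = 0.705 and R1‖R2 ≤ 12.1 kΩ will meet the spec.)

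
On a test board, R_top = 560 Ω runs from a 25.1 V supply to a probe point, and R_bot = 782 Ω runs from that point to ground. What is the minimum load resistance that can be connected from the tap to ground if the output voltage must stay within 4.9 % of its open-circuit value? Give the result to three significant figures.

R_L(min) ≈ 6.33 kΩ

Output resistance R_th = R_top‖R_bot = (560 × 782)/1342 = 326.3 Ω.
The fractional drop is R_th/(R_th + R_L); requiring this ≤ 0.0490 gives R_L ≥ R_th(1/0.0490 − 1) = 326.3 × 19.41 = 6.33 kΩ.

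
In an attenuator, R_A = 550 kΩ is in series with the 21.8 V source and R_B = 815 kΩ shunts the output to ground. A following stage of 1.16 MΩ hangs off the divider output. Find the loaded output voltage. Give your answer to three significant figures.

The load sits in parallel with R_B: R_B‖R_L = (815 × 1160) / (815 + 1160) = 478.7 kΩ.
V_out = 21.8 × 478.7 / (550 + 478.7) = 21.8 × 478.7/1029 = 10.1 V.
(Unloaded it would have been 13.0 V.)

V_out ≈ 10.1 V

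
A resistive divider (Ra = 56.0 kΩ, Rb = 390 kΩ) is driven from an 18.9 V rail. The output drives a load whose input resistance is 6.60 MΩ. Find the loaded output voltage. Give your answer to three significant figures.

V_out ≈ 16.4 V

The load sits in parallel with Rb: Rb‖R_L = (390 × 6600) / (390 + 6600) = 368.2 kΩ.
V_out = 18.9 × 368.2 / (56.0 + 368.2) = 18.9 × 368.2/424.2 = 16.4 V.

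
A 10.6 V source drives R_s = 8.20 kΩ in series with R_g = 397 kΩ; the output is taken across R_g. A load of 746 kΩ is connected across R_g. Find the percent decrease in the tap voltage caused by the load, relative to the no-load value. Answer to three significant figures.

1.07 %

The divider's output (Thévenin) resistance is R_s‖R_g = 8.034 kΩ.
Fractional drop under load = R_th/(R_th + R_L) = 8.034 / (8.034 + 746) = 0.01065.
So the output falls by 1.07 %.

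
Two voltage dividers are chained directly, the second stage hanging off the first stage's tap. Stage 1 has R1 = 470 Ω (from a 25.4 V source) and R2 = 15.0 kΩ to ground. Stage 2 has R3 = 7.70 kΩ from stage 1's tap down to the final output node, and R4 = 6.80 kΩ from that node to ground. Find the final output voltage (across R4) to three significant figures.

V_out ≈ 11.2 V

Stage 2 presents R3+R4 = 14500 Ω as a load on stage 1's tap.
Stage 1's lower leg becomes R2‖(R3+R4) = 7373 Ω, so V_mid = 25.4 × 7373/7843 = 23.88 V.
Stage 2 is itself unloaded: V_out = V_mid × R4/(R3+R4) = 23.88 × 6800/14500 = 11.2 V.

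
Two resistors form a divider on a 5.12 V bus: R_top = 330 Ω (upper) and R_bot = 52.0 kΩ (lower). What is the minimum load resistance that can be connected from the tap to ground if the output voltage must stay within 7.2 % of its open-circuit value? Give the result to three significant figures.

R_L(min) ≈ 4.23 kΩ

Output resistance R_th = R_top‖R_bot = (330 × 52000)/52330 = 327.9 Ω.
The fractional drop is R_th/(R_th + R_L); requiring this ≤ 0.0720 gives R_L ≥ R_th(1/0.0720 − 1) = 327.9 × 12.89 = 4.23 kΩ.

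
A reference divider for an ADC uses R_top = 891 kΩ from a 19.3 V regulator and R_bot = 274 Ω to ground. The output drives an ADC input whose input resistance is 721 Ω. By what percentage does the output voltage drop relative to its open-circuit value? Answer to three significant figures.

27.5 %

Unloaded V = 19.3 × 274/891300 = 0.005933 V.
Loaded: R_bot‖R_L = 198.5 Ω, giving V = 19.3 × 198.5/891200 = 0.004300 V.
Drop = (0.005933 − 0.004300) / 0.005933 = 27.5 %.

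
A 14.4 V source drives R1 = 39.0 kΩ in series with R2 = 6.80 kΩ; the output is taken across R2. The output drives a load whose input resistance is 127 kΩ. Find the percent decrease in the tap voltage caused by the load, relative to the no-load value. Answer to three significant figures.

4.36 %

The divider's output (Thévenin) resistance is R1‖R2 = 5.790 kΩ.
Fractional drop under load = R_th/(R_th + R_L) = 5.790 / (5.790 + 127) = 0.04361.
So the output falls by 4.36 %.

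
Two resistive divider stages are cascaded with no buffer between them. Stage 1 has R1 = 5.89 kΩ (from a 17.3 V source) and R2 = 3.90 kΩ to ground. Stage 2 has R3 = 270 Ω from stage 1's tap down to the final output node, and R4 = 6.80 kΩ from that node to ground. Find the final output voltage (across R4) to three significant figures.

V_out ≈ 4.98 V

Stage 2 presents R3+R4 = 7070 Ω as a load on stage 1's tap.
Stage 1's lower leg becomes R2‖(R3+R4) = 2513 Ω, so V_mid = 17.3 × 2513/8403 = 5.174 V.
Stage 2 is itself unloaded: V_out = V_mid × R4/(R3+R4) = 5.174 × 6800/7070 = 4.98 V.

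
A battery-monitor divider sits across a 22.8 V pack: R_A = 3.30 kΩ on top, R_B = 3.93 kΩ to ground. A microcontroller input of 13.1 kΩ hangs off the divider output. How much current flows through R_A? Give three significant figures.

I ≈ 3.61 mA

R_B‖R_L = 3.023 kΩ, so the source sees R_A + R_B‖R_L = 6.323 kΩ.
I = 22.8 V / 6.323 kΩ = 3.61 mA.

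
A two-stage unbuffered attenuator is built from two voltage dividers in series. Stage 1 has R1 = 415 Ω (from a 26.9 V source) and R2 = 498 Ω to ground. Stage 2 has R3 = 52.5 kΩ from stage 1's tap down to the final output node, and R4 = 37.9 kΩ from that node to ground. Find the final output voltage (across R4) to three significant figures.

Stage 2 presents R3+R4 = 90400 Ω as a load on stage 1's tap.
Stage 1's lower leg becomes R2‖(R3+R4) = 495.3 Ω, so V_mid = 26.9 × 495.3/910.3 = 14.64 V.
Stage 2 is itself unloaded: V_out = V_mid × R4/(R3+R4) = 14.64 × 37900/90400 = 6.14 V.

V_out ≈ 6.14 V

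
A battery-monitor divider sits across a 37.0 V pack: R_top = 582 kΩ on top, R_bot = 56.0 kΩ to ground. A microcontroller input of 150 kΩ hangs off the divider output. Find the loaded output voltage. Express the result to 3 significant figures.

The load sits in parallel with R_bot: R_bot‖R_L = (56.0 × 150) / (56.0 + 150) = 40.78 kΩ.
V_out = 37.0 × 40.78 / (582 + 40.78) = 37.0 × 40.78/622.8 = 2.42 V.
(Unloaded it would have been 3.25 V.)

V_out ≈ 2.42 V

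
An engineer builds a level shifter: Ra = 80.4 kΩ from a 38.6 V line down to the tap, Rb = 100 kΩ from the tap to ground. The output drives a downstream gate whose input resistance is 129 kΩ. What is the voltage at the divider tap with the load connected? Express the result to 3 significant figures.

The load sits in parallel with Rb: Rb‖R_L = (100 × 129) / (100 + 129) = 56.33 kΩ.
V_out = 38.6 × 56.33 / (80.4 + 56.33) = 38.6 × 56.33/136.7 = 15.9 V.
(Unloaded it would have been 21.4 V.)

V_out ≈ 15.9 V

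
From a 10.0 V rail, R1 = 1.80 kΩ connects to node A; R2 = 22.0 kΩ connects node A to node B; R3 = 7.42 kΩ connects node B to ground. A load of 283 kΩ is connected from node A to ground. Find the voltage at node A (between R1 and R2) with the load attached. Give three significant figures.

Below node A the series string R2+R3 = 29.42 kΩ sits in parallel with the 283 kΩ load: 26.65 kΩ.
V_A = 10.0 × 26.65/(1.80 + 26.65) = 9.37 V.

V ≈ 9.37 V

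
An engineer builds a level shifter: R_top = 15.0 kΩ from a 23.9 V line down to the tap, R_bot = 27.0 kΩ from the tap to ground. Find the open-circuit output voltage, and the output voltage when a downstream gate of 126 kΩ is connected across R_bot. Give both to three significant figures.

Unloaded: 15.4 V; loaded: 14.3 V

Open-circuit: V = 23.9 × 27.0/(15.0 + 27.0) = 15.4 V.
With the load, R_bot becomes R_bot‖R_L = 22.24 kΩ, so V = 23.9 × 22.24/37.24 = 14.3 V.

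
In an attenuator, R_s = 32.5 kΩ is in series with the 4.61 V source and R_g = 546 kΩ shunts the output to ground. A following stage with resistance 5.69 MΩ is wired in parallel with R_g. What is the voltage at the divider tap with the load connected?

The load sits in parallel with R_g: R_g‖R_L = (546 × 5690) / (546 + 5690) = 498.2 kΩ.
V_out = 4.61 × 498.2 / (32.5 + 498.2) = 4.61 × 498.2/530.7 = 4.33 V.

V_out ≈ 4.33 V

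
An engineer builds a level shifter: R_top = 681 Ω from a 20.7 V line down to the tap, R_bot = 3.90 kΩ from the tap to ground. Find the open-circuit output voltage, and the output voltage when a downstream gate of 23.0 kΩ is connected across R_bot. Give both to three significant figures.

Unloaded: 17.6 V; loaded: 17.2 V

Open-circuit: V = 20.7 × 3900/(681 + 3900) = 17.6 V.
With the load, R_bot becomes R_bot‖R_L = 3335 Ω, so V = 20.7 × 3335/4016 = 17.2 V.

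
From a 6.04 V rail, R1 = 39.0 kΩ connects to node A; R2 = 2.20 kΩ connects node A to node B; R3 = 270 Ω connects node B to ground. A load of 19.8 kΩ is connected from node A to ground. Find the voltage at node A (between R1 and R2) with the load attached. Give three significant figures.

Below node A the series string R2+R3 = 2470 Ω sits in parallel with the 19800 Ω load: 2196 Ω.
V_A = 6.04 × 2196/(39000 + 2196) = 0.322 V.

V ≈ 0.322 V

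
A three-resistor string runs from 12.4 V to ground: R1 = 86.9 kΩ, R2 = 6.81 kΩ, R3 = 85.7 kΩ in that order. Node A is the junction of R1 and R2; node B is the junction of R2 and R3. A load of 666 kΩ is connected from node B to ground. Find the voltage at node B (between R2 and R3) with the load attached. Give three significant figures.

At node B, R3 is in parallel with the load: R3‖R_L = 75.93 kΩ.
Below node A the resistance is R2 + (R3‖R_L) = 82.74 kΩ, so V_A = 12.4 × 82.74/169.6 = 6.048 V.
Then V_B = V_A × (R3‖R_L)/(R2 + R3‖R_L) = 6.048 × 75.93/82.74 = 5.55 V.

V ≈ 5.55 V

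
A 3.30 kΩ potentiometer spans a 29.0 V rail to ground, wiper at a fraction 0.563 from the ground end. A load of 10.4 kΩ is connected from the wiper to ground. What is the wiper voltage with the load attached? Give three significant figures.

The wiper splits the pot into (1−α)R = 1.442 kΩ above and αR = 1.858 kΩ below.
Lower section ‖ load = 1.576 kΩ.
V_wiper = 29.0 × 1.576/(1.442 + 1.576) = 15.1 V.

V ≈ 15.1 V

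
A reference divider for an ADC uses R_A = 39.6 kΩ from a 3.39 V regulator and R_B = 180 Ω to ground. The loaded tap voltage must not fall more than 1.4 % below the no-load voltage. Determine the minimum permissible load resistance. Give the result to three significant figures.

Output resistance R_th = R_A‖R_B = (39600 × 180)/39780 = 179.2 Ω.
The fractional drop is R_th/(R_th + R_L); requiring this ≤ 0.0140 gives R_L ≥ R_th(1/0.0140 − 1) = 179.2 × 70.43 = 12.6 kΩ.

R_L(min) ≈ 12.6 kΩ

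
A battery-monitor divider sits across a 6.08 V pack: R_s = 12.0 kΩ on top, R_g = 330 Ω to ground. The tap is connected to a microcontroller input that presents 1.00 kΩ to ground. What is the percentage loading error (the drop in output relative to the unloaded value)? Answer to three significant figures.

The divider's output (Thévenin) resistance is R_s‖R_g = 321.2 Ω.
Fractional drop under load = R_th/(R_th + R_L) = 321.2 / (321.2 + 1000) = 0.2431.
So the output falls by 24.3 %.

24.3 %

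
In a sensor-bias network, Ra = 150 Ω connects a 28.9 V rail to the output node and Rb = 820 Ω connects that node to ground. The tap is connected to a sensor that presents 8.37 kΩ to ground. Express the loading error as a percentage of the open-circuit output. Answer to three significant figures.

1.49 %

The divider's output (Thévenin) resistance is Ra‖Rb = 126.8 Ω.
Fractional drop under load = R_th/(R_th + R_L) = 126.8 / (126.8 + 8370) = 0.01492.
So the output falls by 1.49 %.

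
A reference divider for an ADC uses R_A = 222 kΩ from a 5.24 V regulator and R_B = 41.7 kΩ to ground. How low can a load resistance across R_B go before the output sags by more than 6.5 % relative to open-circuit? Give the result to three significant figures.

Output resistance R_th = R_A‖R_B = (222 × 41.7)/263.7 = 35.11 kΩ.
The fractional drop is R_th/(R_th + R_L); requiring this ≤ 0.0650 gives R_L ≥ R_th(1/0.0650 − 1) = 35.11 × 14.38 = 505 kΩ.

R_L(min) ≈ 505 kΩ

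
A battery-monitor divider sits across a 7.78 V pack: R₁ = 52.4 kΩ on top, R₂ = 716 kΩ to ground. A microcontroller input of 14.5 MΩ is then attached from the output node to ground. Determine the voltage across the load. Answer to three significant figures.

The load sits in parallel with R₂: R₂‖R_L = (716 × 14500) / (716 + 14500) = 682.3 kΩ.
V_out = 7.78 × 682.3 / (52.4 + 682.3) = 7.78 × 682.3/734.7 = 7.23 V.

V_out ≈ 7.23 V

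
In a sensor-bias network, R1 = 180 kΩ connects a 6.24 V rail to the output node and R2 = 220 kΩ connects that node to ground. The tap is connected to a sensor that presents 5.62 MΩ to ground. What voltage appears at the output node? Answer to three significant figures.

The load sits in parallel with R2: R2‖R_L = (220 × 5620) / (220 + 5620) = 211.7 kΩ.
V_out = 6.24 × 211.7 / (180 + 211.7) = 6.24 × 211.7/391.7 = 3.37 V.

V_out ≈ 3.37 V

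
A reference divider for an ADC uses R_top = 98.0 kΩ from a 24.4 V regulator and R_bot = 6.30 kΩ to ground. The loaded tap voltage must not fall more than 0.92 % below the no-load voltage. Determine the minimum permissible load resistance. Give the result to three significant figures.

R_L(min) ≈ 638 kΩ

Output resistance R_th = R_top‖R_bot = (98.0 × 6.30)/104.3 = 5.919 kΩ.
The fractional drop is R_th/(R_th + R_L); requiring this ≤ 0.00920 gives R_L ≥ R_th(1/0.00920 − 1) = 5.919 × 107.7 = 638 kΩ.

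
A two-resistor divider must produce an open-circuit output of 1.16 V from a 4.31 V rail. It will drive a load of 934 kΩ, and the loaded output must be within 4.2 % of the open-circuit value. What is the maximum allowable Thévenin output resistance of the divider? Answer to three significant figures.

Loading drop = R_th/(R_th + R_L) ≤ 0.0420, so R_th ≤ R_L · ε/(1−ε) = 934 kΩ × 0.0420/0.9580 = 40.9 kΩ.
(Any R1, R2 with R2/(R1+R2) = 0.269 and R1‖R2 ≤ 40.9 kΩ will meet the spec.)

R_th ≤ 40.9 kΩ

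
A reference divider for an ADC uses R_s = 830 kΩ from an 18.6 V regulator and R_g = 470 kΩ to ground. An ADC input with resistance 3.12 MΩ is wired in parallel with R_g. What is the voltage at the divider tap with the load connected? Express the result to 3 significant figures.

V_out ≈ 6.13 V

The load sits in parallel with R_g: R_g‖R_L = (470 × 3120) / (470 + 3120) = 408.5 kΩ.
V_out = 18.6 × 408.5 / (830 + 408.5) = 18.6 × 408.5/1238 = 6.13 V.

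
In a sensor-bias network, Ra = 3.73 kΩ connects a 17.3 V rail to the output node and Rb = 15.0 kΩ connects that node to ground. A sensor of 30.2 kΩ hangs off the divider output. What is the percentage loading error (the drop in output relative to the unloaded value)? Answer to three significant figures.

Unloaded V = 17.3 × 15.0/18.73 = 13.855 V.
Loaded: Rb‖R_L = 10.02 kΩ, giving V = 17.3 × 10.02/13.75 = 12.608 V.
Drop = (13.855 − 12.608) / 13.855 = 9.00 %.

9.00 %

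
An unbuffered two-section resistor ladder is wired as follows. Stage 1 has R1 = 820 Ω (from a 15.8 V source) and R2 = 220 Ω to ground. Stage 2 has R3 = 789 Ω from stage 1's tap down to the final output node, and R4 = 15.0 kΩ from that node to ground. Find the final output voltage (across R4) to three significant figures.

Stage 2 presents R3+R4 = 15790 Ω as a load on stage 1's tap.
Stage 1's lower leg becomes R2‖(R3+R4) = 217.0 Ω, so V_mid = 15.8 × 217.0/1037 = 3.306 V.
Stage 2 is itself unloaded: V_out = V_mid × R4/(R3+R4) = 3.306 × 15000/15790 = 3.14 V.

V_out ≈ 3.14 V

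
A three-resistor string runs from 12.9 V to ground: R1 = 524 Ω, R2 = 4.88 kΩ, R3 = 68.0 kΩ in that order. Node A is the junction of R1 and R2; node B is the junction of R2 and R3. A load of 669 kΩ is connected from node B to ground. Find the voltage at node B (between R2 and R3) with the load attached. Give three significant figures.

V ≈ 11.9 V

At node B, R3 is in parallel with the load: R3‖R_L = 61730 Ω.
Below node A the resistance is R2 + (R3‖R_L) = 66610 Ω, so V_A = 12.9 × 66610/67130 = 12.80 V.
Then V_B = V_A × (R3‖R_L)/(R2 + R3‖R_L) = 12.80 × 61730/66610 = 11.9 V.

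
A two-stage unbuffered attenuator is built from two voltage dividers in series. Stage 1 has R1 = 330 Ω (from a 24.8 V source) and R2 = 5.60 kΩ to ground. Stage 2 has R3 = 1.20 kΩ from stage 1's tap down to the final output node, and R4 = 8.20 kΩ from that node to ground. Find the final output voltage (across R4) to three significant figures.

V_out ≈ 19.8 V

Stage 2 presents R3+R4 = 9400 Ω as a load on stage 1's tap.
Stage 1's lower leg becomes R2‖(R3+R4) = 3509 Ω, so V_mid = 24.8 × 3509/3839 = 22.67 V.
Stage 2 is itself unloaded: V_out = V_mid × R4/(R3+R4) = 22.67 × 8200/9400 = 19.8 V.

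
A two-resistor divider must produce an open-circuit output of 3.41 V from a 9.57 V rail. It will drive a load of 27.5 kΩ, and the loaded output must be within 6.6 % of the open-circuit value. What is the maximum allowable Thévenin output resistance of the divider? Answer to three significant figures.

R_th ≤ 1.94 kΩ

Loading drop = R_th/(R_th + R_L) ≤ 0.0660, so R_th ≤ R_L · ε/(1−ε) = 27.5 kΩ × 0.0660/0.9340 = 1.94 kΩ.
(Any R1, R2 with R2/(R1+R2) = 0.356 and R1‖R2 ≤ 1.94 kΩ will meet the spec.)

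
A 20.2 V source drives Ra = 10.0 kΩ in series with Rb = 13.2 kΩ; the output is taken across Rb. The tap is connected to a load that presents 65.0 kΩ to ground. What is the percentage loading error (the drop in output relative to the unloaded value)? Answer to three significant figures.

8.05 %

Unloaded V = 20.2 × 13.2/23.20 = 11.493 V.
Loaded: Rb‖R_L = 10.97 kΩ, giving V = 20.2 × 10.97/20.97 = 10.568 V.
Drop = (11.493 − 10.568) / 11.493 = 8.05 %.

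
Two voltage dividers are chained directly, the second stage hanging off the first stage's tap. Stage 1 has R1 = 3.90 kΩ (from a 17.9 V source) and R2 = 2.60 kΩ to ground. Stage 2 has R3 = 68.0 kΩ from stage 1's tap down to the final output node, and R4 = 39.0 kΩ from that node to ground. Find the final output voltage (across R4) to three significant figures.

V_out ≈ 2.57 V

Stage 2 presents R3+R4 = 107.0 kΩ as a load on stage 1's tap.
Stage 1's lower leg becomes R2‖(R3+R4) = 2.538 kΩ, so V_mid = 17.9 × 2.538/6.438 = 7.057 V.
Stage 2 is itself unloaded: V_out = V_mid × R4/(R3+R4) = 7.057 × 39.0/107.0 = 2.57 V.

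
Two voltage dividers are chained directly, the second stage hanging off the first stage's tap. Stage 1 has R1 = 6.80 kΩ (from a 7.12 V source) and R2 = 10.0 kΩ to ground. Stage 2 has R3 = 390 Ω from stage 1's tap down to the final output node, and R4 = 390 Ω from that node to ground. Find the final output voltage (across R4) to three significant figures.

V_out ≈ 0.342 V

Stage 2 presents R3+R4 = 780.0 Ω as a load on stage 1's tap.
Stage 1's lower leg becomes R2‖(R3+R4) = 723.6 Ω, so V_mid = 7.12 × 723.6/7524 = 0.6848 V.
Stage 2 is itself unloaded: V_out = V_mid × R4/(R3+R4) = 0.6848 × 390/780.0 = 0.342 V.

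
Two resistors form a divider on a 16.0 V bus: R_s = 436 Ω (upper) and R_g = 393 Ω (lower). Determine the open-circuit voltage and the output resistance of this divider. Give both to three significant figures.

V_th is the open-circuit tap voltage: 16.0 × 393/(436 + 393) = 7.59 V.
With the supply zeroed, R_s and R_g appear in parallel from the tap: R_th = R_s‖R_g = (436 × 393)/829.0 = 207 Ω.

V_th = 7.59 V, R_th = 207 Ω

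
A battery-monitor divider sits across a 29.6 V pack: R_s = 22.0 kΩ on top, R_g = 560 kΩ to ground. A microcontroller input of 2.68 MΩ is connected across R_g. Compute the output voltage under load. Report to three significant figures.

V_out ≈ 28.3 V

The load sits in parallel with R_g: R_g‖R_L = (560 × 2680) / (560 + 2680) = 463.2 kΩ.
V_out = 29.6 × 463.2 / (22.0 + 463.2) = 29.6 × 463.2/485.2 = 28.3 V.
(Unloaded it would have been 28.5 V.)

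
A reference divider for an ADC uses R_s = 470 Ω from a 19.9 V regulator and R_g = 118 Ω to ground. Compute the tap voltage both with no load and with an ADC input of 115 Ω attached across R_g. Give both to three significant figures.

Unloaded: 3.99 V; loaded: 2.19 V

Open-circuit: V = 19.9 × 118/(470 + 118) = 3.99 V.
With the load, R_g becomes R_g‖R_L = 58.24 Ω, so V = 19.9 × 58.24/528.2 = 2.19 V.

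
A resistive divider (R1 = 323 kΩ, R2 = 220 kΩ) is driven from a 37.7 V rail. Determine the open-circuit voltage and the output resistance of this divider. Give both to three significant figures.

V_th is the open-circuit tap voltage: 37.7 × 220/(323 + 220) = 15.3 V.
With the supply zeroed, R1 and R2 appear in parallel from the tap: R_th = R1‖R2 = (323 × 220)/543.0 = 131 kΩ.

V_th = 15.3 V, R_th = 131 kΩ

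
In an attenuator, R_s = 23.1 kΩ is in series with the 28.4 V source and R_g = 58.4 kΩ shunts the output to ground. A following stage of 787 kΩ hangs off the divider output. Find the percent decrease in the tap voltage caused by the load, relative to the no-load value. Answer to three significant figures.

2.06 %

The divider's output (Thévenin) resistance is R_s‖R_g = 16.55 kΩ.
Fractional drop under load = R_th/(R_th + R_L) = 16.55 / (16.55 + 787) = 0.02060.
So the output falls by 2.06 %.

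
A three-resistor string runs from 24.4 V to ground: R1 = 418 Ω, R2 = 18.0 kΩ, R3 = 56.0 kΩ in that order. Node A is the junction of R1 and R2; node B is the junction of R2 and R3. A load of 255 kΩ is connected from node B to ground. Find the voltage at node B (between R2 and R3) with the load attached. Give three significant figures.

At node B, R3 is in parallel with the load: R3‖R_L = 45920 Ω.
Below node A the resistance is R2 + (R3‖R_L) = 63920 Ω, so V_A = 24.4 × 63920/64330 = 24.24 V.
Then V_B = V_A × (R3‖R_L)/(R2 + R3‖R_L) = 24.24 × 45920/63920 = 17.4 V.

V ≈ 17.4 V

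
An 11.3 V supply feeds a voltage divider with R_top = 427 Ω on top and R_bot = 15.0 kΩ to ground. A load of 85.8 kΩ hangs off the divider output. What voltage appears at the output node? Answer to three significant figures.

The load sits in parallel with R_bot: R_bot‖R_L = (15000 × 85800) / (15000 + 85800) = 12770 Ω.
V_out = 11.3 × 12770 / (427 + 12770) = 11.3 × 12770/13190 = 10.9 V.

V_out ≈ 10.9 V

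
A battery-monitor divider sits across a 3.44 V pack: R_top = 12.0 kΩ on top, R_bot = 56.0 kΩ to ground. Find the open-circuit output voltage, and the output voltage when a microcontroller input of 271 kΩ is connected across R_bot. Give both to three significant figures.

Open-circuit: V = 3.44 × 56.0/(12.0 + 56.0) = 2.83 V.
With the load, R_bot becomes R_bot‖R_L = 46.41 kΩ, so V = 3.44 × 46.41/58.41 = 2.73 V.

Unloaded: 2.83 V; loaded: 2.73 V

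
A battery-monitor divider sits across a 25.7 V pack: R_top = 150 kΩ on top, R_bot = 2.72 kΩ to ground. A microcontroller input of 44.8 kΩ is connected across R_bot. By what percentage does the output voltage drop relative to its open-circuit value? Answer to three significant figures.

5.63 %

The divider's output (Thévenin) resistance is R_top‖R_bot = 2.672 kΩ.
Fractional drop under load = R_th/(R_th + R_L) = 2.672 / (2.672 + 44.8) = 0.05628.
So the output falls by 5.63 %.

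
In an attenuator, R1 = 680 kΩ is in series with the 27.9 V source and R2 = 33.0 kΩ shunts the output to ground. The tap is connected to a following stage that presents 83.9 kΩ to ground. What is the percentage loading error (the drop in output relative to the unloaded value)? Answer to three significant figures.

The divider's output (Thévenin) resistance is R1‖R2 = 31.47 kΩ.
Fractional drop under load = R_th/(R_th + R_L) = 31.47 / (31.47 + 83.9) = 0.2728.
So the output falls by 27.3 %.

27.3 %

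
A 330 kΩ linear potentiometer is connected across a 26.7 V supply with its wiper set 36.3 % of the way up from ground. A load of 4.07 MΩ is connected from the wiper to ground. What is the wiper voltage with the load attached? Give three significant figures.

V ≈ 9.51 V

The wiper splits the pot into (1−α)R = 210.2 kΩ above and αR = 119.8 kΩ below.
Lower section ‖ load = 116.4 kΩ.
V_wiper = 26.7 × 116.4/(210.2 + 116.4) = 9.51 V.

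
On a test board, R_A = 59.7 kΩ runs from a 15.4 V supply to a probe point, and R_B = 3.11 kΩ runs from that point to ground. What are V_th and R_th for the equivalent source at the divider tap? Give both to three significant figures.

V_th is the open-circuit tap voltage: 15.4 × 3.11/(59.7 + 3.11) = 0.763 V.
With the supply zeroed, R_A and R_B appear in parallel from the tap: R_th = R_A‖R_B = (59.7 × 3.11)/62.81 = 2.96 kΩ.

V_th = 0.763 V, R_th = 2.96 kΩ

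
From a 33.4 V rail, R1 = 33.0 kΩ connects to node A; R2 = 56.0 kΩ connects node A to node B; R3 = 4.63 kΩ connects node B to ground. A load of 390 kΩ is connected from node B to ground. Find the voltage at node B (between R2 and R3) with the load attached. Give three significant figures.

At node B, R3 is in parallel with the load: R3‖R_L = 4.576 kΩ.
Below node A the resistance is R2 + (R3‖R_L) = 60.58 kΩ, so V_A = 33.4 × 60.58/93.58 = 21.62 V.
Then V_B = V_A × (R3‖R_L)/(R2 + R3‖R_L) = 21.62 × 4.576/60.58 = 1.63 V.

V ≈ 1.63 V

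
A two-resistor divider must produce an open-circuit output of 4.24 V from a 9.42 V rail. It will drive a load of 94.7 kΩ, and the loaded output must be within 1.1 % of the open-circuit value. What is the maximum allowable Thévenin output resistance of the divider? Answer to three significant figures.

Loading drop = R_th/(R_th + R_L) ≤ 0.0110, so R_th ≤ R_L · ε/(1−ε) = 94.7 kΩ × 0.0110/0.9890 = 1.05 kΩ.
(Any R1, R2 with R2/(R1+R2) = 0.450 and R1‖R2 ≤ 1.05 kΩ will meet the spec.)

R_th ≤ 1.05 kΩ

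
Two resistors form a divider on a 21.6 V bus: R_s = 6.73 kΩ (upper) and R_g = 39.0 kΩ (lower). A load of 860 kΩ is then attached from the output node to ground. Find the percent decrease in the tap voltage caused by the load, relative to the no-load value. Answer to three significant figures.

The divider's output (Thévenin) resistance is R_s‖R_g = 5.740 kΩ.
Fractional drop under load = R_th/(R_th + R_L) = 5.740 / (5.740 + 860) = 0.006630.
So the output falls by 0.663 %.

0.663 %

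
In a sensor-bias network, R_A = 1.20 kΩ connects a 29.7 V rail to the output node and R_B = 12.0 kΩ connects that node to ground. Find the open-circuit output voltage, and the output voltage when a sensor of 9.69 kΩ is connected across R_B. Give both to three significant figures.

Unloaded: 27.0 V; loaded: 24.3 V

Open-circuit: V = 29.7 × 12.0/(1.20 + 12.0) = 27.0 V.
With the load, R_B becomes R_B‖R_L = 5.361 kΩ, so V = 29.7 × 5.361/6.561 = 24.3 V.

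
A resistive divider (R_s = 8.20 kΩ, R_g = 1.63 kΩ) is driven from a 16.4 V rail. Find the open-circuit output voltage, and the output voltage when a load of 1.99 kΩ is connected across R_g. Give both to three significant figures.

Open-circuit: V = 16.4 × 1.63/(8.20 + 1.63) = 2.72 V.
With the load, R_g becomes R_g‖R_L = 0.8960 kΩ, so V = 16.4 × 0.8960/9.096 = 1.62 V.

Unloaded: 2.72 V; loaded: 1.62 V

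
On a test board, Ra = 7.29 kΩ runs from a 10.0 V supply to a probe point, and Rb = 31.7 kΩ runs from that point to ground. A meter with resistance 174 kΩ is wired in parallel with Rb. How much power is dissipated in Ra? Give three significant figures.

Total resistance from the source is Ra + (Rb‖R_L) = 34.10 kΩ, so I = 10.0/34.10 kΩ = 0.2932 mA.
P = I²·Ra = (0.2932 mA)² × 7.29 kΩ = 0.627 mW.

P ≈ 0.627 mW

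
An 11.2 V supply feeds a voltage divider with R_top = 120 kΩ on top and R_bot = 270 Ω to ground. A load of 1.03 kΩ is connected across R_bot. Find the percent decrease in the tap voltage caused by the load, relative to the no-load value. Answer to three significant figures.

The divider's output (Thévenin) resistance is R_top‖R_bot = 269.4 Ω.
Fractional drop under load = R_th/(R_th + R_L) = 269.4 / (269.4 + 1030) = 0.2073.
So the output falls by 20.7 %.

20.7 %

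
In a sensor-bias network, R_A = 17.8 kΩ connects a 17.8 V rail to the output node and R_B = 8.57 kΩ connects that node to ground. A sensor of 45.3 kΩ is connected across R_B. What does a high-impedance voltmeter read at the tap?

V_out ≈ 5.13 V

The load sits in parallel with R_B: R_B‖R_L = (8.57 × 45.3) / (8.57 + 45.3) = 7.207 kΩ.
V_out = 17.8 × 7.207 / (17.8 + 7.207) = 17.8 × 7.207/25.01 = 5.13 V.
(Unloaded it would have been 5.78 V.)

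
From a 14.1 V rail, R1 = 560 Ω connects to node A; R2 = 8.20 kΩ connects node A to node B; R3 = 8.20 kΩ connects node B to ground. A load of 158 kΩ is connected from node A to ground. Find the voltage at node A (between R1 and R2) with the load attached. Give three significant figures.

Below node A the series string R2+R3 = 16400 Ω sits in parallel with the 158000 Ω load: 14860 Ω.
V_A = 14.1 × 14860/(560 + 14860) = 13.6 V.

V ≈ 13.6 V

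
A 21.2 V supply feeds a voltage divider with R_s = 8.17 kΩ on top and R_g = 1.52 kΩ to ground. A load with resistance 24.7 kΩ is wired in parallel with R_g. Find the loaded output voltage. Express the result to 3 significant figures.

The load sits in parallel with R_g: R_g‖R_L = (1.52 × 24.7) / (1.52 + 24.7) = 1.432 kΩ.
V_out = 21.2 × 1.432 / (8.17 + 1.432) = 21.2 × 1.432/9.602 = 3.16 V.
(Unloaded it would have been 3.33 V.)

V_out ≈ 3.16 V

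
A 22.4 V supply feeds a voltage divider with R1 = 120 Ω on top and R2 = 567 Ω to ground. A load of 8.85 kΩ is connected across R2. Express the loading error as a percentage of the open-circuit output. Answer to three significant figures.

1.11 %

The divider's output (Thévenin) resistance is R1‖R2 = 99.04 Ω.
Fractional drop under load = R_th/(R_th + R_L) = 99.04 / (99.04 + 8850) = 0.01107.
So the output falls by 1.11 %.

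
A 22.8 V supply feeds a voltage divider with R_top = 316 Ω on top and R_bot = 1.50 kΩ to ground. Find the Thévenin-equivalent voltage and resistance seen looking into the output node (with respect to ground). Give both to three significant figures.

V_th is the open-circuit tap voltage: 22.8 × 1500/(316 + 1500) = 18.8 V.
With the supply zeroed, R_top and R_bot appear in parallel from the tap: R_th = R_top‖R_bot = (316 × 1500)/1816 = 261 Ω.

V_th = 18.8 V, R_th = 261 Ω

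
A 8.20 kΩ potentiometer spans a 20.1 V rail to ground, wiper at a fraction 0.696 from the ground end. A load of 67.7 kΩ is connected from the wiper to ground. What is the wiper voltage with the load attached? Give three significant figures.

V ≈ 13.6 V

The wiper splits the pot into (1−α)R = 2.493 kΩ above and αR = 5.707 kΩ below.
Lower section ‖ load = 5.263 kΩ.
V_wiper = 20.1 × 5.263/(2.493 + 5.263) = 13.6 V.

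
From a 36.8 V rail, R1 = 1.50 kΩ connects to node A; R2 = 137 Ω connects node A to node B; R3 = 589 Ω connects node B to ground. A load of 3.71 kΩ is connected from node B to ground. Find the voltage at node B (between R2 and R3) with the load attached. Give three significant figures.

V ≈ 8.72 V

At node B, R3 is in parallel with the load: R3‖R_L = 508.3 Ω.
Below node A the resistance is R2 + (R3‖R_L) = 645.3 Ω, so V_A = 36.8 × 645.3/2145 = 11.07 V.
Then V_B = V_A × (R3‖R_L)/(R2 + R3‖R_L) = 11.07 × 508.3/645.3 = 8.72 V.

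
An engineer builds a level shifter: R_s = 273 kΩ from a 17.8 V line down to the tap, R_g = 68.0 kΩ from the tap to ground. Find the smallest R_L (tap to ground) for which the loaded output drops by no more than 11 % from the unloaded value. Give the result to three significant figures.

R_L(min) ≈ 440 kΩ

Output resistance R_th = R_s‖R_g = (273 × 68.0)/341.0 = 54.44 kΩ.
The fractional drop is R_th/(R_th + R_L); requiring this ≤ 0.110 gives R_L ≥ R_th(1/0.110 − 1) = 54.44 × 8.091 = 440 kΩ.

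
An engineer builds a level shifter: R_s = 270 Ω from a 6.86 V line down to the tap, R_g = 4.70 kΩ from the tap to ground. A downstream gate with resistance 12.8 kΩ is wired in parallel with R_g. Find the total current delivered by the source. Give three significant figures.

I ≈ 1.85 mA

R_g‖R_L = 3438 Ω, so the source sees R_s + R_g‖R_L = 3708 Ω.
I = 6.86 V / 3708 Ω = 1.85 mA.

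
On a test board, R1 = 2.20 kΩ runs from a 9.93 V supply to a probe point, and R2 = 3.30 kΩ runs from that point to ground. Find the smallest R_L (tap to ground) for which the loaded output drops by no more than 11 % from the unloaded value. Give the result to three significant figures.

R_L(min) ≈ 10.7 kΩ

Output resistance R_th = R1‖R2 = (2.20 × 3.30)/5.500 = 1.320 kΩ.
The fractional drop is R_th/(R_th + R_L); requiring this ≤ 0.110 gives R_L ≥ R_th(1/0.110 − 1) = 1.320 × 8.091 = 10.7 kΩ.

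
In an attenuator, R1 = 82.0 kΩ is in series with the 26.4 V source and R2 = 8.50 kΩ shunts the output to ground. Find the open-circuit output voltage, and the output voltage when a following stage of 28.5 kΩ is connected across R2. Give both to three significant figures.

Unloaded: 2.48 V; loaded: 1.95 V

Open-circuit: V = 26.4 × 8.50/(82.0 + 8.50) = 2.48 V.
With the load, R2 becomes R2‖R_L = 6.547 kΩ, so V = 26.4 × 6.547/88.55 = 1.95 V.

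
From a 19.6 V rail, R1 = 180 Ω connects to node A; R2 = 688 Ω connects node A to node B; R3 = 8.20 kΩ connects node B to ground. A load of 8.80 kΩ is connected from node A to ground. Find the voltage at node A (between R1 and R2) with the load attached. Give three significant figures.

V ≈ 18.8 V

Below node A the series string R2+R3 = 8888 Ω sits in parallel with the 8800 Ω load: 4422 Ω.
V_A = 19.6 × 4422/(180 + 4422) = 18.8 V.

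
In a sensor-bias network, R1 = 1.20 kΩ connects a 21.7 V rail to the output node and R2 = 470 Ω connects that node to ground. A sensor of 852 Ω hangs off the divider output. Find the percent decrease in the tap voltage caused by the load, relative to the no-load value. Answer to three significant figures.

28.4 %

The divider's output (Thévenin) resistance is R1‖R2 = 337.7 Ω.
Fractional drop under load = R_th/(R_th + R_L) = 337.7 / (337.7 + 852) = 0.2839.
So the output falls by 28.4 %.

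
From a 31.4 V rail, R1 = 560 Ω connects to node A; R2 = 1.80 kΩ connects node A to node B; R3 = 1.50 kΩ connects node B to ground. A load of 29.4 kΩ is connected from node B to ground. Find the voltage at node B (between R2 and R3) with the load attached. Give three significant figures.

At node B, R3 is in parallel with the load: R3‖R_L = 1427 Ω.
Below node A the resistance is R2 + (R3‖R_L) = 3227 Ω, so V_A = 31.4 × 3227/3787 = 26.76 V.
Then V_B = V_A × (R3‖R_L)/(R2 + R3‖R_L) = 26.76 × 1427/3227 = 11.8 V.

V ≈ 11.8 V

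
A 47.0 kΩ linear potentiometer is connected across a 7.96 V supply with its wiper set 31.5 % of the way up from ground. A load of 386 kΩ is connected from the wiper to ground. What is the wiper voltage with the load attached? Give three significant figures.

The wiper splits the pot into (1−α)R = 32.20 kΩ above and αR = 14.80 kΩ below.
Lower section ‖ load = 14.26 kΩ.
V_wiper = 7.96 × 14.26/(32.20 + 14.26) = 2.44 V.

V ≈ 2.44 V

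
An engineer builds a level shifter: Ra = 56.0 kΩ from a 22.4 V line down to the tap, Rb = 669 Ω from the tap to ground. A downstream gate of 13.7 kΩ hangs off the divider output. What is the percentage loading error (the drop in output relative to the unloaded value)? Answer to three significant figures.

The divider's output (Thévenin) resistance is Ra‖Rb = 661.1 Ω.
Fractional drop under load = R_th/(R_th + R_L) = 661.1 / (661.1 + 13700) = 0.04603.
So the output falls by 4.60 %.

4.60 %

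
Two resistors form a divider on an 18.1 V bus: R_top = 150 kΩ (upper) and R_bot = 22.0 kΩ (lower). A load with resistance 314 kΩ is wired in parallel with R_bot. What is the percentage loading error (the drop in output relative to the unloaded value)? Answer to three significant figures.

5.76 %

The divider's output (Thévenin) resistance is R_top‖R_bot = 19.19 kΩ.
Fractional drop under load = R_th/(R_th + R_L) = 19.19 / (19.19 + 314) = 0.05758.
So the output falls by 5.76 %.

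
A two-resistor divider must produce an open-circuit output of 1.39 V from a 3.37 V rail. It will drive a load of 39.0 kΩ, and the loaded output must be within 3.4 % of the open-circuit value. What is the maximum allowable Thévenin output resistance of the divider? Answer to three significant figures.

R_th ≤ 1.37 kΩ

Loading drop = R_th/(R_th + R_L) ≤ 0.0340, so R_th ≤ R_L · ε/(1−ε) = 39.0 kΩ × 0.0340/0.9660 = 1.37 kΩ.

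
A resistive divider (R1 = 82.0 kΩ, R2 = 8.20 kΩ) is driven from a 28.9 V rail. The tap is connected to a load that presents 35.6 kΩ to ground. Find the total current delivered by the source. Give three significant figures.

I ≈ 0.326 mA

R2‖R_L = 6.665 kΩ, so the source sees R1 + R2‖R_L = 88.66 kΩ.
I = 28.9 V / 88.66 kΩ = 0.326 mA.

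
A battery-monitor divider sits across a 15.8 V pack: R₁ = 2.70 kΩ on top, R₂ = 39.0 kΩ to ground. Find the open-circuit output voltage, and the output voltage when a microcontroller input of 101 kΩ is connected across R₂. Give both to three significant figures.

Unloaded: 14.8 V; loaded: 14.4 V

Open-circuit: V = 15.8 × 39.0/(2.70 + 39.0) = 14.8 V.
With the load, R₂ becomes R₂‖R_L = 28.14 kΩ, so V = 15.8 × 28.14/30.84 = 14.4 V.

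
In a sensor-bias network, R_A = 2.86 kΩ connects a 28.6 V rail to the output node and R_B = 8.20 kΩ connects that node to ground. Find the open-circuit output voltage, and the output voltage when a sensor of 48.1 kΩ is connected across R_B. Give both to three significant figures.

Unloaded: 21.2 V; loaded: 20.3 V

Open-circuit: V = 28.6 × 8.20/(2.86 + 8.20) = 21.2 V.
With the load, R_B becomes R_B‖R_L = 7.006 kΩ, so V = 28.6 × 7.006/9.866 = 20.3 V.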